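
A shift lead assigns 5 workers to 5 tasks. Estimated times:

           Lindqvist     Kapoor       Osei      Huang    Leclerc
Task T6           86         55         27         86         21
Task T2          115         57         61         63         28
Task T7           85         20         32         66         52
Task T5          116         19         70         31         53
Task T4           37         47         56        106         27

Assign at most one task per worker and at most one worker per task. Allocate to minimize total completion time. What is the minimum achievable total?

Minimum total: 143 min

Optimal: Lindqvist→Task T4 (37 min), Kapoor→Task T7 (20 min), Osei→Task T6 (27 min), Huang→Task T5 (31 min), Leclerc→Task T2 (28 min) — total 37+20+27+31+28 = 143 min.
Row-greedy (each worker in turn takes its cheapest remaining task) gives 198 min, worse by 55.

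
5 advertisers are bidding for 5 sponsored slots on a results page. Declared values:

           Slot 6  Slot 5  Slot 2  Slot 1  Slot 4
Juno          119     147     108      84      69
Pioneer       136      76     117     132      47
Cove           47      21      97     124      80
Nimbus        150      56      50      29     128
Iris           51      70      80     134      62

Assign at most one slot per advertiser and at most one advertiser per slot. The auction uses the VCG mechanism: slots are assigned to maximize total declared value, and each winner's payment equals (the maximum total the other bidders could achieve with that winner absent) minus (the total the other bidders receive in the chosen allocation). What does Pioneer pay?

Pioneer pays $22.

Efficient allocation: Juno→Slot 5 ($147), Pioneer→Slot 6 ($136), Cove→Slot 2 ($97), Nimbus→Slot 4 ($128), Iris→Slot 1 ($134); total welfare W = $642.
Pioneer receives Slot 6 at value $136, so the others get W − 136 = $506.
Without Pioneer: best allocation of the remaining 4 bidders over all 5 slots is Juno→Slot 5 ($147), Cove→Slot 2 ($97), Nimbus→Slot 6 ($150), Iris→Slot 1 ($134), total $528.
VCG payment = (others' best without Pioneer) − (others' welfare with Pioneer) = 528 − 506 = $22.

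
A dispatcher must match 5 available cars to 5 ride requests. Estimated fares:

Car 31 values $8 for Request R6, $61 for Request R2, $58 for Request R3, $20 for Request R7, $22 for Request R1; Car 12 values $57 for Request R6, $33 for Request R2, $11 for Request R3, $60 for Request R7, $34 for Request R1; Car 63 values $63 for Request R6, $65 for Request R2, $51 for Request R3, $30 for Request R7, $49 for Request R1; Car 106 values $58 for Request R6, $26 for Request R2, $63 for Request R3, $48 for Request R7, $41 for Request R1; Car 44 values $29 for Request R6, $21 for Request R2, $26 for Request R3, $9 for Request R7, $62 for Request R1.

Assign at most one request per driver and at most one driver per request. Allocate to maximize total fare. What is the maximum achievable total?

Max total: $309

Optimal: Car 31→Request R2 ($61), Car 12→Request R7 ($60), Car 63→Request R6 ($63), Car 106→Request R3 ($63), Car 44→Request R1 ($62) — total 61+60+63+63+62 = $309.
Max-entry greedy (repeatedly take the single best remaining cell) gives $258, worse by 51.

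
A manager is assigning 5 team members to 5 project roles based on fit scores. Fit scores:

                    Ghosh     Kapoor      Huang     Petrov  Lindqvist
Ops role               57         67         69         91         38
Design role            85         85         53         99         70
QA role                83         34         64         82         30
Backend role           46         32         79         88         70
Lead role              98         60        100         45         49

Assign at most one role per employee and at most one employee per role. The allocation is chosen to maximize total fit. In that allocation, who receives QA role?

This is a one-to-one assignment (maximum-weight bipartite matching).
Optimal: Ghosh→QA role (83 pts), Kapoor→Design role (85 pts), Huang→Lead role (100 pts), Petrov→Ops role (91 pts), Lindqvist→Backend role (70 pts) — total 83+85+100+91+70 = 429 pts.
Swapping Petrov↔Kapoor (Petrov→Design role 99 pts, Kapoor→Ops role 67 pts) loses 10.
Ghosh's own top role is Lead role (98 pts), but forcing Ghosh→Lead role and reassigning the rest optimally gives only 408 pts — worse by 21.

Ghosh receives QA role.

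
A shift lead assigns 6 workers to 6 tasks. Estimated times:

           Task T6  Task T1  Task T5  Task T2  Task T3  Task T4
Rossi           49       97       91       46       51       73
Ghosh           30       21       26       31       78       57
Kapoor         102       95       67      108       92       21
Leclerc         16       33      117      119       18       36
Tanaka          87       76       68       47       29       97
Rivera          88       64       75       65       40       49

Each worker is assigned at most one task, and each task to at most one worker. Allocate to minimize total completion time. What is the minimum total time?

Minimum total: 202 min

Optimal: Rossi→Task T2 (46 min), Ghosh→Task T5 (26 min), Kapoor→Task T4 (21 min), Leclerc→Task T6 (16 min), Tanaka→Task T3 (29 min), Rivera→Task T1 (64 min) — total 46+26+21+16+29+64 = 202 min.
Min-entry greedy (repeatedly take the single cheapest remaining cell) gives 208 min, worse by 6.
No other one-to-one assignment undercuts 202 min.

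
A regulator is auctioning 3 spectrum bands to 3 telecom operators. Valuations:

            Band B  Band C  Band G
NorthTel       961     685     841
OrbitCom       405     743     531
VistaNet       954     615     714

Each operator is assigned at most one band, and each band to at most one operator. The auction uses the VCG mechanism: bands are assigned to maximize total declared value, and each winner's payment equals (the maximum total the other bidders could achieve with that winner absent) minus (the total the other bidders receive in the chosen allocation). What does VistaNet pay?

VistaNet pays $120M.

Efficient allocation: NorthTel→Band G ($841M), OrbitCom→Band C ($743M), VistaNet→Band B ($954M); total welfare W = $2538M.
VistaNet receives Band B at value $954M, so the others get W − 954 = $1584M.
Without VistaNet: best allocation of the remaining 2 bidders over all 3 bands is NorthTel→Band B ($961M), OrbitCom→Band C ($743M), total $1704M.
VCG payment = (others' best without VistaNet) − (others' welfare with VistaNet) = 1704 − 1584 = $120M.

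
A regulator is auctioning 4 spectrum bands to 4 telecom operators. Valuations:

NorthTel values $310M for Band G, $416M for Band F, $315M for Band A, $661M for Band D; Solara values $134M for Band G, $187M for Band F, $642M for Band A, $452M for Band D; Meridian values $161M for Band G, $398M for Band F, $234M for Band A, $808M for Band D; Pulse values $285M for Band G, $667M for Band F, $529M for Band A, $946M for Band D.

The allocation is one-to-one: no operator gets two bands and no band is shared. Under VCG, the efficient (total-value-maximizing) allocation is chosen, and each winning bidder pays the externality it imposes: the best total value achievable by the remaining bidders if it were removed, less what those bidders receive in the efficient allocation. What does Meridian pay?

Efficient allocation: NorthTel→Band G ($310M), Solara→Band A ($642M), Meridian→Band D ($808M), Pulse→Band F ($667M); total welfare W = $2427M.
Meridian receives Band D at value $808M, so the others get W − 808 = $1619M.
Without Meridian: best allocation of the remaining 3 bidders over all 4 bands is NorthTel→Band F ($416M), Solara→Band A ($642M), Pulse→Band D ($946M), total $2004M.
VCG payment = (others' best without Meridian) − (others' welfare with Meridian) = 2004 − 1619 = $385M.

Meridian pays $385M.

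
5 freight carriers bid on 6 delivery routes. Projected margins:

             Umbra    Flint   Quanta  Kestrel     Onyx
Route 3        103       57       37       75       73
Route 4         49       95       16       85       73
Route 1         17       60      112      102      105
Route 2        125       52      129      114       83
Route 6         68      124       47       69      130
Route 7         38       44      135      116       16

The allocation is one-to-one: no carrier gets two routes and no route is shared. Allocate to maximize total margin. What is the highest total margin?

Max total: $587k

This is the linear assignment problem.
Optimal: Umbra→Route 2 ($125k), Flint→Route 4 ($95k), Quanta→Route 7 ($135k), Kestrel→Route 1 ($102k), Onyx→Route 6 ($130k) — total 125+95+135+102+130 = $587k.
Column-greedy (each route in turn goes to its best remaining carrier) gives $554k, worse by 33.
Swapping Onyx↔Quanta (Onyx→Route 7 $16k, Quanta→Route 6 $47k) loses 202.
Every other assignment is strictly worse.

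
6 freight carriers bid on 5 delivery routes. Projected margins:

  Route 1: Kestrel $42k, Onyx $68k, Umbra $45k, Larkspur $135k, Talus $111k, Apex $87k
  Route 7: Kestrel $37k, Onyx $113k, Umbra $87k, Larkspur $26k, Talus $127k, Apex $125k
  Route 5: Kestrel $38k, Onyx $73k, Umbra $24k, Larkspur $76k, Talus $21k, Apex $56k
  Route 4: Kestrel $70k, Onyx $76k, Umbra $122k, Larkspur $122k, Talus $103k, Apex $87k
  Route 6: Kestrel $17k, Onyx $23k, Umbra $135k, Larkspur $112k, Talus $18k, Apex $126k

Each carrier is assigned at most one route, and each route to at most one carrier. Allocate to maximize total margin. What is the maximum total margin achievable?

Max total: $583k

Optimal: Larkspur→Route 1 ($135k), Talus→Route 7 ($127k), Onyx→Route 5 ($73k), Umbra→Route 4 ($122k), Apex→Route 6 ($126k) — total 135+127+73+122+126 = $583k.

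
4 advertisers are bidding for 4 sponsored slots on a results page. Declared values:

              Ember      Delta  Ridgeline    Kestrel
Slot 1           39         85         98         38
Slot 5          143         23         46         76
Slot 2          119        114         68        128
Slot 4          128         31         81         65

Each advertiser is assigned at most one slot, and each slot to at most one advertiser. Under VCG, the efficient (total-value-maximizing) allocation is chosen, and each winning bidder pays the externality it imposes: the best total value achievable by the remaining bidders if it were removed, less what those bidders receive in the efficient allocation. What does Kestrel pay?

Kestrel pays $46.

Efficient allocation: Ember→Slot 5 ($143), Delta→Slot 1 ($85), Ridgeline→Slot 4 ($81), Kestrel→Slot 2 ($128); total welfare W = $437.
Kestrel receives Slot 2 at value $128, so the others get W − 128 = $309.
Without Kestrel: best allocation of the remaining 3 bidders over all 4 slots is Ember→Slot 5 ($143), Delta→Slot 2 ($114), Ridgeline→Slot 1 ($98), total $355.
VCG payment = (others' best without Kestrel) − (others' welfare with Kestrel) = 355 − 309 = $46.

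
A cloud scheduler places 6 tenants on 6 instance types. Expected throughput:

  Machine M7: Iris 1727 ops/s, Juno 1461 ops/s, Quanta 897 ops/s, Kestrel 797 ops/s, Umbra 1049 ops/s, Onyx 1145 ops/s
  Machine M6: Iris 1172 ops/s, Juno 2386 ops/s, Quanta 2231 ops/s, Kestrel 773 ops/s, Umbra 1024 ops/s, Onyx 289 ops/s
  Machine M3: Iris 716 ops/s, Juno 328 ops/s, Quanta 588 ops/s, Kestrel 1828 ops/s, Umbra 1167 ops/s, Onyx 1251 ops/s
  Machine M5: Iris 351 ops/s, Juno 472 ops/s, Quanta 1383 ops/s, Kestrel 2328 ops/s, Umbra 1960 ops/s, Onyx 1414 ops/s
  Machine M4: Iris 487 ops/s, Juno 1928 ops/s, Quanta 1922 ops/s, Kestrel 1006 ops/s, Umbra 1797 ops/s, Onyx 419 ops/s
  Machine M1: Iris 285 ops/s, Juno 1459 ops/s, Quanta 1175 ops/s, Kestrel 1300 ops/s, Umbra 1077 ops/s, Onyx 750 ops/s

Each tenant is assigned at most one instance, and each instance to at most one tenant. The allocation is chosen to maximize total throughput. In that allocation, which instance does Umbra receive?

Umbra receives Machine M4.

Optimal: Iris→Machine M7 (1727 ops/s), Juno→Machine M1 (1459 ops/s), Quanta→Machine M6 (2231 ops/s), Kestrel→Machine M5 (2328 ops/s), Umbra→Machine M4 (1797 ops/s), Onyx→Machine M3 (1251 ops/s) — total 1727+1459+2231+2328+1797+1251 = 10793 ops/s.
Column-greedy (each instance in turn goes to its best remaining tenant) gives 10573 ops/s, worse by 220.
Umbra's own top instance is Machine M5 (1960 ops/s), but forcing Umbra→Machine M5 and reassigning the rest optimally gives only 10573 ops/s — worse by 220.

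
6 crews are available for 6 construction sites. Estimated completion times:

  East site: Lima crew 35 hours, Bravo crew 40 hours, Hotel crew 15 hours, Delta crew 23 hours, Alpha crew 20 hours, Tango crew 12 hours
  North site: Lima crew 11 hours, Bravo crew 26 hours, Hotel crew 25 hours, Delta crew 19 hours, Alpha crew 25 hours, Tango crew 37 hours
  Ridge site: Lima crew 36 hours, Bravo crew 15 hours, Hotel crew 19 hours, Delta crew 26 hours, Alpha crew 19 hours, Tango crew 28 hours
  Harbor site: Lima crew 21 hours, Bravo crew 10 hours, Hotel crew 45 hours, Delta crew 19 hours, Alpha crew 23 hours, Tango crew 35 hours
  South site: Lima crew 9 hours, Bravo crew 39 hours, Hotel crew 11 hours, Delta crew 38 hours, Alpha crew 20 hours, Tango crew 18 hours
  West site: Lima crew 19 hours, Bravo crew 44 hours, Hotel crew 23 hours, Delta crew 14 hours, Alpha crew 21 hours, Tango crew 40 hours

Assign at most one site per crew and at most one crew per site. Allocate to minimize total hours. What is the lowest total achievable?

Min total: 77 hours

Optimal: Lima crew→North site (11 hours), Bravo crew→Harbor site (10 hours), Hotel crew→South site (11 hours), Delta crew→West site (14 hours), Alpha crew→Ridge site (19 hours), Tango crew→East site (12 hours) — total 11+10+11+14+19+12 = 77 hours.
Row-greedy (each crew in turn takes its cheapest remaining site) gives 104 hours, worse by 27.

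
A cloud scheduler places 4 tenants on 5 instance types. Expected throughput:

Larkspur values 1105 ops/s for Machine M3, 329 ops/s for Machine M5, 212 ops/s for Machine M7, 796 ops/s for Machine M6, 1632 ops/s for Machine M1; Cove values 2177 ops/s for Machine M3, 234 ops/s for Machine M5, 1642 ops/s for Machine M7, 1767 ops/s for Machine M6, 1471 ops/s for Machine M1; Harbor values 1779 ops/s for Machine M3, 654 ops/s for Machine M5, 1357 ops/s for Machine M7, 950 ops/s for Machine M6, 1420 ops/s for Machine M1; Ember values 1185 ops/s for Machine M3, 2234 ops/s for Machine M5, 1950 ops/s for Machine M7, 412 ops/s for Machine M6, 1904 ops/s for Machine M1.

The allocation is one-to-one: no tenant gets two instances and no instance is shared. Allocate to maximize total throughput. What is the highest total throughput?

Treat this as an assignment problem: match each tenant to one instance.
Optimal: Larkspur→Machine M1 (1632 ops/s), Cove→Machine M6 (1767 ops/s), Harbor→Machine M3 (1779 ops/s), Ember→Machine M5 (2234 ops/s) — total 1632+1767+1779+2234 = 7412 ops/s.
Max-entry greedy (repeatedly take the single best remaining cell) gives 7400 ops/s, worse by 12.
No other one-to-one assignment exceeds 7412 ops/s.

Maximum total: 7412 ops/s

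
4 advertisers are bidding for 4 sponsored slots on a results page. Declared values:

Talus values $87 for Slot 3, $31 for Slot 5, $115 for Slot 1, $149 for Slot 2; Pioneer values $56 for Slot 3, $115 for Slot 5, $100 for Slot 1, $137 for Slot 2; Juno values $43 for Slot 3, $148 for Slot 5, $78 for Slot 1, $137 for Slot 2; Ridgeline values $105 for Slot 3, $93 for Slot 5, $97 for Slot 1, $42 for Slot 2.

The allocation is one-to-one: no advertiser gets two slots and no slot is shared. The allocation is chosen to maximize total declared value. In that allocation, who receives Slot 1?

Talus receives Slot 1.

Optimal: Talus→Slot 1 ($115), Pioneer→Slot 2 ($137), Juno→Slot 5 ($148), Ridgeline→Slot 3 ($105) — total 115+137+148+105 = $505.
Talus's own top slot is Slot 2 ($149), but forcing Talus→Slot 2 and reassigning the rest optimally gives only $502 — worse by 3.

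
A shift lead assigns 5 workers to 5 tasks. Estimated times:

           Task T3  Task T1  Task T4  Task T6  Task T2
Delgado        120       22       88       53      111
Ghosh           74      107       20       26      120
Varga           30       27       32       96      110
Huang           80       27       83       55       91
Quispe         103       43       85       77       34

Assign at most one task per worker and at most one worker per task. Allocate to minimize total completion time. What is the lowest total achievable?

Min total: 161 min

Optimal: Delgado→Task T1 (22 min), Ghosh→Task T4 (20 min), Varga→Task T3 (30 min), Huang→Task T6 (55 min), Quispe→Task T2 (34 min) — total 22+20+30+55+34 = 161 min.
No other one-to-one assignment undercuts 161 min.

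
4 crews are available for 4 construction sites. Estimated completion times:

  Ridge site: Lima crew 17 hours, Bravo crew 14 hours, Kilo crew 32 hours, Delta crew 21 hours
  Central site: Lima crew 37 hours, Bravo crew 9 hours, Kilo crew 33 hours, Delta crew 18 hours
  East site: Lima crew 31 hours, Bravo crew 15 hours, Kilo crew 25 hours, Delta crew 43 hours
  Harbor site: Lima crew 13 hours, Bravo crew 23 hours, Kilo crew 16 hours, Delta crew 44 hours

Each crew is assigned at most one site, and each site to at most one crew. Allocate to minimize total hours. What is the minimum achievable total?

Minimum total: 66 hours

Optimal: Lima crew→Ridge site (17 hours), Bravo crew→East site (15 hours), Kilo crew→Harbor site (16 hours), Delta crew→Central site (18 hours) — total 17+15+16+18 = 66 hours.
Column-greedy (each site in turn goes to its cheapest remaining crew) gives 70 hours, worse by 4.
Every other assignment is strictly worse.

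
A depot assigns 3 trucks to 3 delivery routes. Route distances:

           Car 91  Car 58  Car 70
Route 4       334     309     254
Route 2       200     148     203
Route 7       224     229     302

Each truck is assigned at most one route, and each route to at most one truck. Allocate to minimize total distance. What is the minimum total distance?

Optimal: Car 91→Route 7 (224 km), Car 58→Route 2 (148 km), Car 70→Route 4 (254 km) — total 224+148+254 = 626 km.
Row-greedy (each truck in turn takes its cheapest remaining route) gives 683 km, worse by 57.
No other one-to-one assignment undercuts 626 km.

Min total: 626 km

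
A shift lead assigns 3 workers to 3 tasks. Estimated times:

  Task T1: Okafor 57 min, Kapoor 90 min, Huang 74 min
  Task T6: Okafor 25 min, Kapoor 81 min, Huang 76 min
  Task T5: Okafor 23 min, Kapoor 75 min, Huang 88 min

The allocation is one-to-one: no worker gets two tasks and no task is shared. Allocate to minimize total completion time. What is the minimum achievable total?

Optimal: Okafor→Task T6 (25 min), Kapoor→Task T5 (75 min), Huang→Task T1 (74 min) — total 25+75+74 = 174 min.
Min-entry greedy (repeatedly take the single cheapest remaining cell) gives 178 min, worse by 4.
Next-best assignment: Okafor→Task T5, Kapoor→Task T6, Huang→Task T1 = 178 min.
Swapping Huang↔Okafor (Huang→Task T6 76 min, Okafor→Task T1 57 min) adds 34.
Every other assignment is strictly worse.

Minimum total: 174 min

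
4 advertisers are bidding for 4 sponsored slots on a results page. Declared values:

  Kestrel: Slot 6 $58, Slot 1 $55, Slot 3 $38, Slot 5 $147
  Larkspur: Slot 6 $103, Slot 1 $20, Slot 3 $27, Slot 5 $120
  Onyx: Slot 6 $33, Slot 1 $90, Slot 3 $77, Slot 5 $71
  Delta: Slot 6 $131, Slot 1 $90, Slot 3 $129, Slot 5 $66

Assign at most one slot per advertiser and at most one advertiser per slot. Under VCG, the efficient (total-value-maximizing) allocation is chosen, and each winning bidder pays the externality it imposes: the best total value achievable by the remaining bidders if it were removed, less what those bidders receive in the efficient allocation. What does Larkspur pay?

Larkspur pays $2.

Efficient allocation: Kestrel→Slot 5 ($147), Larkspur→Slot 6 ($103), Onyx→Slot 1 ($90), Delta→Slot 3 ($129); total welfare W = $469.
Larkspur receives Slot 6 at value $103, so the others get W − 103 = $366.
Without Larkspur: best allocation of the remaining 3 bidders over all 4 slots is Kestrel→Slot 5 ($147), Onyx→Slot 1 ($90), Delta→Slot 6 ($131), total $368.
VCG payment = (others' best without Larkspur) − (others' welfare with Larkspur) = 368 − 366 = $2.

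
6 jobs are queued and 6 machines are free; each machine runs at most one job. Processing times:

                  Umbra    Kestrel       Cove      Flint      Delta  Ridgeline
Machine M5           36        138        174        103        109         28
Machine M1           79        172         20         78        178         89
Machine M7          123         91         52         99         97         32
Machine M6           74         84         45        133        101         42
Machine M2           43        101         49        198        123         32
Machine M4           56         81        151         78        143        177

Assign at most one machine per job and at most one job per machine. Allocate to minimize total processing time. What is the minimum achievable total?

Optimal: Umbra→Machine M5 (36 min), Kestrel→Machine M6 (84 min), Cove→Machine M1 (20 min), Flint→Machine M4 (78 min), Delta→Machine M7 (97 min), Ridgeline→Machine M2 (32 min) — total 36+84+20+78+97+32 = 347 min.
Min-entry greedy (repeatedly take the single cheapest remaining cell) gives 350 min, worse by 3.
Swapping Flint↔Cove (Flint→Machine M1 78 min, Cove→Machine M4 151 min) adds 131.

Min total: 347 min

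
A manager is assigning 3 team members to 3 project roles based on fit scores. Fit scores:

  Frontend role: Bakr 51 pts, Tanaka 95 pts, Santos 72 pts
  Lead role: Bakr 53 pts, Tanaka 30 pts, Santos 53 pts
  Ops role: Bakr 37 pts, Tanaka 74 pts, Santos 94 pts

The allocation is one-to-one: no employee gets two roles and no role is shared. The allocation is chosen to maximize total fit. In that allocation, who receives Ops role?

Santos receives Ops role.

Optimal: Bakr→Lead role (53 pts), Tanaka→Frontend role (95 pts), Santos→Ops role (94 pts) — total 53+95+94 = 242 pts.
No other one-to-one assignment exceeds 242 pts.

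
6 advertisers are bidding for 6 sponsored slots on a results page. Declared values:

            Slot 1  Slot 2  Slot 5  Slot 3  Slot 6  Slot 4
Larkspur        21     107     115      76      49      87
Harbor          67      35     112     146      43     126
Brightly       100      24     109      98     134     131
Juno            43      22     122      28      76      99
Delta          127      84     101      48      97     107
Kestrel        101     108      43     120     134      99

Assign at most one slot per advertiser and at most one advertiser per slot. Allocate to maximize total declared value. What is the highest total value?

Maximum total: $767

Optimal: Larkspur→Slot 2 ($107), Harbor→Slot 3 ($146), Brightly→Slot 4 ($131), Juno→Slot 5 ($122), Delta→Slot 1 ($127), Kestrel→Slot 6 ($134) — total 107+146+131+122+127+134 = $767.
Column-greedy (each slot in turn goes to its best remaining advertiser) gives $724, worse by 43.
Next-best assignment: Larkspur→Slot 2, Harbor→Slot 4, Brightly→Slot 6, Juno→Slot 5, Delta→Slot 1, Kestrel→Slot 3 = $736.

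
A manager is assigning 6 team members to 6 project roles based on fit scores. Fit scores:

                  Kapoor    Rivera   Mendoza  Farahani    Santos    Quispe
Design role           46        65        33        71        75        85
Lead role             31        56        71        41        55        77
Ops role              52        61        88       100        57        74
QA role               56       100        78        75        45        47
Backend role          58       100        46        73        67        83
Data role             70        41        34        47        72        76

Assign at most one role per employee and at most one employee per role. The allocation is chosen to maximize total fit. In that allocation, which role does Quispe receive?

Quispe receives Lead role.

Optimal: Kapoor→Data role (70 pts), Rivera→Backend role (100 pts), Mendoza→QA role (78 pts), Farahani→Ops role (100 pts), Santos→Design role (75 pts), Quispe→Lead role (77 pts) — total 70+100+78+100+75+77 = 500 pts.
Column-greedy (each role in turn goes to its best remaining employee) gives 493 pts, worse by 7.
Swapping Santos↔Quispe (Santos→Lead role 55 pts, Quispe→Design role 85 pts) loses 12.
Quispe's own top role is Design role (85 pts), but forcing Quispe→Design role and reassigning the rest optimally gives only 493 pts — worse by 7.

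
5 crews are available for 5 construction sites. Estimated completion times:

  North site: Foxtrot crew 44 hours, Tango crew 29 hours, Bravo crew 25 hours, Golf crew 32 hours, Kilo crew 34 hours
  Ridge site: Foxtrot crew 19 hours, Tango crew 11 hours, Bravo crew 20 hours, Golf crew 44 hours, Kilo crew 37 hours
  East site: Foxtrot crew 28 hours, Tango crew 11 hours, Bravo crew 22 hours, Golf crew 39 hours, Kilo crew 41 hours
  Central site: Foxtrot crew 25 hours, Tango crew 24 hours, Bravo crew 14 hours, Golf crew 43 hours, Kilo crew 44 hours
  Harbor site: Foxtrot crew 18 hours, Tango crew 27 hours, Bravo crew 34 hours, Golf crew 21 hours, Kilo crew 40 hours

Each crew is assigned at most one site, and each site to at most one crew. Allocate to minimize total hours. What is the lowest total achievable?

Optimal: Foxtrot crew→Ridge site (19 hours), Tango crew→East site (11 hours), Bravo crew→Central site (14 hours), Golf crew→Harbor site (21 hours), Kilo crew→North site (34 hours) — total 19+11+14+21+34 = 99 hours.
Swapping Kilo crew↔Golf crew (Kilo crew→Harbor site 40 hours, Golf crew→North site 32 hours) adds 17.

Min total: 99 hours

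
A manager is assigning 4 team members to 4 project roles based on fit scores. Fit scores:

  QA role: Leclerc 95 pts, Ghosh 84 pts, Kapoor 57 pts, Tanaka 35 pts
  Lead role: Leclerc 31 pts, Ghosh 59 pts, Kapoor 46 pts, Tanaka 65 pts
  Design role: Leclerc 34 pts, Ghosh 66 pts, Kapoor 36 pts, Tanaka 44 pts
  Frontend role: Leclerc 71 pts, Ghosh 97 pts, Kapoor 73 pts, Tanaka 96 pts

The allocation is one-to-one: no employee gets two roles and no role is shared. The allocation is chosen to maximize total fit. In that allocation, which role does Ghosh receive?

Optimal: Leclerc→QA role (95 pts), Ghosh→Design role (66 pts), Kapoor→Lead role (46 pts), Tanaka→Frontend role (96 pts) — total 95+66+46+96 = 303 pts.
Max-entry greedy (repeatedly take the single best remaining cell) gives 293 pts, worse by 10.
Ghosh's own top role is Frontend role (97 pts), but forcing Ghosh→Frontend role and reassigning the rest optimally gives only 293 pts — worse by 10.

Ghosh receives Design role.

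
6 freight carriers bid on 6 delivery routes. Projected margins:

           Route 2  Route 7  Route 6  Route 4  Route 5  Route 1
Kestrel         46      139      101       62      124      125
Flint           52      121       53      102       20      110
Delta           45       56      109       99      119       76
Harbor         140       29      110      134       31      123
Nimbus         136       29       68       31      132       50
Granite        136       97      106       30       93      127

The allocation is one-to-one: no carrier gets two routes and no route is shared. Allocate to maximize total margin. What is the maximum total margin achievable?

Max total: $760k

This is the linear assignment problem.
Optimal: Kestrel→Route 7 ($139k), Flint→Route 1 ($110k), Delta→Route 6 ($109k), Harbor→Route 4 ($134k), Nimbus→Route 5 ($132k), Granite→Route 2 ($136k) — total 139+110+109+134+132+136 = $760k.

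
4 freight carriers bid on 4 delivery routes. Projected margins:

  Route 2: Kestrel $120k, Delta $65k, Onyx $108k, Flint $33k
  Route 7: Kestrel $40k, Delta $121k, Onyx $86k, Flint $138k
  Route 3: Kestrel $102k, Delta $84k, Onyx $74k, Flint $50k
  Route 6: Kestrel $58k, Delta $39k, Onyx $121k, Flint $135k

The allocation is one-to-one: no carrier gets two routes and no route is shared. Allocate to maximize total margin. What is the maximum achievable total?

Maximum total: $466k

Optimal: Kestrel→Route 3 ($102k), Delta→Route 7 ($121k), Onyx→Route 2 ($108k), Flint→Route 6 ($135k) — total 102+121+108+135 = $466k.
Row-greedy (each carrier in turn takes its best remaining route) gives $412k, worse by 54.
Swapping Delta↔Kestrel (Delta→Route 3 $84k, Kestrel→Route 7 $40k) loses 99.
No other one-to-one assignment exceeds $466k.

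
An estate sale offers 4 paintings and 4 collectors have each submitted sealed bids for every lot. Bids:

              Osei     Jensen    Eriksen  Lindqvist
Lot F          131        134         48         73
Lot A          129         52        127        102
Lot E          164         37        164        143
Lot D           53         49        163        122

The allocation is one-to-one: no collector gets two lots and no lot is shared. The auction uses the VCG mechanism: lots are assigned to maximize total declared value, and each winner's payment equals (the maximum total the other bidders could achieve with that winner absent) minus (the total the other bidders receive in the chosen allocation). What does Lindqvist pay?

Lindqvist pays $35.

Efficient allocation: Osei→Lot A ($129), Jensen→Lot F ($134), Eriksen→Lot D ($163), Lindqvist→Lot E ($143); total welfare W = $569.
Lindqvist receives Lot E at value $143, so the others get W − 143 = $426.
Without Lindqvist: best allocation of the remaining 3 bidders over all 4 lots is Osei→Lot E ($164), Jensen→Lot F ($134), Eriksen→Lot D ($163), total $461.
VCG payment = (others' best without Lindqvist) − (others' welfare with Lindqvist) = 461 − 426 = $35.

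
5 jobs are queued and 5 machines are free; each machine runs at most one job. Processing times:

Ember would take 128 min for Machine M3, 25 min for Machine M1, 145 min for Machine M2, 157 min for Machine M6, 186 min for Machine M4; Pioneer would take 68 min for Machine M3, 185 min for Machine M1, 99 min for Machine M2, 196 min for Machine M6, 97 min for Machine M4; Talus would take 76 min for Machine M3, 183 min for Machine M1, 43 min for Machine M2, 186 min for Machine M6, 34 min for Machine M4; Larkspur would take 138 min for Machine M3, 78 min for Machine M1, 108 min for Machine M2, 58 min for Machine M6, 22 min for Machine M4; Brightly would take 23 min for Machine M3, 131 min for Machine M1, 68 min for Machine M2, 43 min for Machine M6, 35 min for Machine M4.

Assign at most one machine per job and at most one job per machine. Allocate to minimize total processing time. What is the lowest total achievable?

Minimum total: 201 min

Optimal: Ember→Machine M1 (25 min), Pioneer→Machine M3 (68 min), Talus→Machine M2 (43 min), Larkspur→Machine M4 (22 min), Brightly→Machine M6 (43 min) — total 25+68+43+22+43 = 201 min.
Min-entry greedy (repeatedly take the single cheapest remaining cell) gives 309 min, worse by 108.
Checked against all permutations: 201 min is optimal.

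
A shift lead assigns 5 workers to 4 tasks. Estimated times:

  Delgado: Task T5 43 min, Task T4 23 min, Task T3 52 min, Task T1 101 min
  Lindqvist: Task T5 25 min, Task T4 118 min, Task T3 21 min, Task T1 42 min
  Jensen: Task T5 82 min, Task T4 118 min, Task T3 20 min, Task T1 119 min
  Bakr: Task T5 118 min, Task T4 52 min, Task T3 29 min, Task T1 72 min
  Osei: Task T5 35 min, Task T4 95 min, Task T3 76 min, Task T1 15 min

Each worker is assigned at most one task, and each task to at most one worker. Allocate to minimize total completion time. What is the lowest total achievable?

Minimum total: 83 min

This is a one-to-one assignment (minimum-cost bipartite matching).
Optimal: Lindqvist→Task T5 (25 min), Delgado→Task T4 (23 min), Jensen→Task T3 (20 min), Osei→Task T1 (15 min) — total 25+23+20+15 = 83 min.
Row-greedy (each worker in turn takes its cheapest remaining task) gives 198 min, worse by 115.
Next-best assignment: Lindqvist→Task T5, Delgado→Task T4, Bakr→Task T3, Osei→Task T1 = 92 min.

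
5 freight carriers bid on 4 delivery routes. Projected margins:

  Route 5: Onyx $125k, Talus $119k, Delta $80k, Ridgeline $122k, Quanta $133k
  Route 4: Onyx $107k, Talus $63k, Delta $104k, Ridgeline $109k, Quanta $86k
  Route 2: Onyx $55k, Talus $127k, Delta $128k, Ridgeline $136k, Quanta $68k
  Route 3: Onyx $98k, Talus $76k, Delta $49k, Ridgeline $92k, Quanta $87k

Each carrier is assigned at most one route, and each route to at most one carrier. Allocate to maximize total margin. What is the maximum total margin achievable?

Maximum total: $471k

This is a one-to-one assignment (maximum-weight bipartite matching).
Optimal: Quanta→Route 5 ($133k), Delta→Route 4 ($104k), Ridgeline→Route 2 ($136k), Onyx→Route 3 ($98k) — total 133+104+136+98 = $471k.
No other one-to-one assignment exceeds $471k.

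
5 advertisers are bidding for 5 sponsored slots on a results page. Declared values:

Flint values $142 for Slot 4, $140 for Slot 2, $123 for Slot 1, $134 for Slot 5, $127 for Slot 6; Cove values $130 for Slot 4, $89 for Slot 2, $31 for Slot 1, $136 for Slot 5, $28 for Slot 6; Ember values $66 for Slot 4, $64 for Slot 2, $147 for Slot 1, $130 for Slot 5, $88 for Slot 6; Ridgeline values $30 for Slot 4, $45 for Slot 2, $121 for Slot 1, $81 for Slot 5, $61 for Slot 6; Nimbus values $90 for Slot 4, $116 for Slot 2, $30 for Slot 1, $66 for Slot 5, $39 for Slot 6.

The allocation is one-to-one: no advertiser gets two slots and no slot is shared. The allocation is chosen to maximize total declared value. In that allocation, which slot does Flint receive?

Optimal: Flint→Slot 6 ($127), Cove→Slot 4 ($130), Ember→Slot 5 ($130), Ridgeline→Slot 1 ($121), Nimbus→Slot 2 ($116) — total 127+130+130+121+116 = $624.
Row-greedy (each advertiser in turn takes its best remaining slot) gives $602, worse by 22.
Swapping Flint↔Ridgeline (Flint→Slot 1 $123, Ridgeline→Slot 6 $61) loses 64.
No other one-to-one assignment exceeds $624.
Flint's own top slot is Slot 4 ($142), but forcing Flint→Slot 4 and reassigning the rest optimally gives only $603 — worse by 21.

Flint receives Slot 6.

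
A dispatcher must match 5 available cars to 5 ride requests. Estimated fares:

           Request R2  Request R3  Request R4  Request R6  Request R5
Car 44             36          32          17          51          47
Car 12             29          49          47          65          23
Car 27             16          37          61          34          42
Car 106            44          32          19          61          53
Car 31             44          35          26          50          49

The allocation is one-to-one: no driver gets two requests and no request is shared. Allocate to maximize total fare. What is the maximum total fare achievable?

This is a one-to-one assignment (maximum-weight bipartite matching).
Optimal: Car 44→Request R5 ($47), Car 12→Request R3 ($49), Car 27→Request R4 ($61), Car 106→Request R6 ($61), Car 31→Request R2 ($44) — total 47+49+61+61+44 = $262.
Row-greedy (each driver in turn takes its best remaining request) gives $258, worse by 4.
Next-best assignment: Car 44→Request R6, Car 12→Request R3, Car 27→Request R4, Car 106→Request R5, Car 31→Request R2 = $258.

Maximum total: $262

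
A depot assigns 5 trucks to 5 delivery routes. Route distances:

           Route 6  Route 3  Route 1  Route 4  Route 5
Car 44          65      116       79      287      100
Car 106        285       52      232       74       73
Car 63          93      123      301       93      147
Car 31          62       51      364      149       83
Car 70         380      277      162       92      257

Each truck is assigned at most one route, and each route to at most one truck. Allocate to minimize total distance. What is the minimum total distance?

Minimum total: 388 km

Treat this as an assignment problem: match each truck to one route.
Optimal: Car 44→Route 1 (79 km), Car 106→Route 5 (73 km), Car 63→Route 6 (93 km), Car 31→Route 3 (51 km), Car 70→Route 4 (92 km) — total 79+73+93+51+92 = 388 km.
Column-greedy (each route in turn goes to its cheapest remaining truck) gives 432 km, worse by 44.
Swapping Car 44↔Car 106 (Car 44→Route 5 100 km, Car 106→Route 1 232 km) adds 180.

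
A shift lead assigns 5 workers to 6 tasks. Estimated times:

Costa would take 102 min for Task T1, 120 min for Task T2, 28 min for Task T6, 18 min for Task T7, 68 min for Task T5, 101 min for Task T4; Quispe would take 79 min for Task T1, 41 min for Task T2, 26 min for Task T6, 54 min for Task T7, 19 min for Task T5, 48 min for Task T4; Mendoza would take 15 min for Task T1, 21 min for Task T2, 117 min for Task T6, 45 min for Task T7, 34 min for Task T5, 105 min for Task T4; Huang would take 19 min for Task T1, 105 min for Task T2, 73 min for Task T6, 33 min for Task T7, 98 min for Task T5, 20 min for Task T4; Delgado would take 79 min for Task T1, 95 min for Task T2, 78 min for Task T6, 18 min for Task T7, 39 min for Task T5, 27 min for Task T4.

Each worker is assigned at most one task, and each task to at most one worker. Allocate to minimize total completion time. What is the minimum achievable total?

Treat this as an assignment problem: match each worker to one task.
Optimal: Costa→Task T6 (28 min), Quispe→Task T5 (19 min), Mendoza→Task T1 (15 min), Huang→Task T4 (20 min), Delgado→Task T7 (18 min) — total 28+19+15+20+18 = 100 min.
Next-best assignment: Costa→Task T7, Quispe→Task T5, Mendoza→Task T2, Huang→Task T1, Delgado→Task T4 = 104 min.
Checked against all permutations: 100 min is optimal.

Minimum total: 100 min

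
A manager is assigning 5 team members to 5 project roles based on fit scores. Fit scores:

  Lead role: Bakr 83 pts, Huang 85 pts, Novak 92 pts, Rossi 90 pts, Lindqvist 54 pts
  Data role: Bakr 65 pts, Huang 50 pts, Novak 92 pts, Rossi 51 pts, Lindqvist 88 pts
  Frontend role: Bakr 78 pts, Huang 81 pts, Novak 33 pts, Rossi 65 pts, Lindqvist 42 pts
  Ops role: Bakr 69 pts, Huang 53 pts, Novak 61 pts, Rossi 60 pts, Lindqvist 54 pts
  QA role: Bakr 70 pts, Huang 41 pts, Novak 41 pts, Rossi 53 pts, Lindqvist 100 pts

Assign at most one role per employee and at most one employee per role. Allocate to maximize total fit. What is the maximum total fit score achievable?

This is the linear assignment problem.
Optimal: Bakr→Ops role (69 pts), Huang→Frontend role (81 pts), Novak→Data role (92 pts), Rossi→Lead role (90 pts), Lindqvist→QA role (100 pts) — total 69+81+92+90+100 = 432 pts.
Row-greedy (each employee in turn takes its best remaining role) gives 416 pts, worse by 16.

Maximum total: 432 pts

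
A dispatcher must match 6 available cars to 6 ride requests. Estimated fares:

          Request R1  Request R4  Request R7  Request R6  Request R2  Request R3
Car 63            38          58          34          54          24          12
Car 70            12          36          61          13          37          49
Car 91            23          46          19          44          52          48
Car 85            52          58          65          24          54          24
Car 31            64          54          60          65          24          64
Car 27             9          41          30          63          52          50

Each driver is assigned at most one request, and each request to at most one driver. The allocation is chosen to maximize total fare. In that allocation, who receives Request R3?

Optimal: Car 63→Request R4 ($58), Car 70→Request R3 ($49), Car 91→Request R2 ($52), Car 85→Request R7 ($65), Car 31→Request R1 ($64), Car 27→Request R6 ($63) — total 58+49+52+65+64+63 = $351.
Row-greedy (each driver in turn takes its best remaining request) gives $338, worse by 13.
Car 70's own top request is Request R7 ($61), but forcing Car 70→Request R7 and reassigning the rest optimally gives only $350 — worse by 1.

Car 70 receives Request R3.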